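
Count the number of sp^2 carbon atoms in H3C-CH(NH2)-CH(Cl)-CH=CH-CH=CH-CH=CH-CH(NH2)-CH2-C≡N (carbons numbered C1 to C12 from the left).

C1: sp3
C2: sp3
C3: sp3
C4: sp2 ✓
C5: sp2 ✓
C6: sp2 ✓
C7: sp2 ✓
C8: sp2 ✓
C9: sp2 ✓
C10: sp3
C11: sp3
C12: sp
C4, C5, C6, C7, C8, C9 → 6 sp2 carbons.

6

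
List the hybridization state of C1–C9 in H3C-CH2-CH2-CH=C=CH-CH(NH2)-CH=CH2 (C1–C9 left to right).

C1 is sp3: 4 σ bonds, 4 electron-density regions.
C2: 4 σ bonds; 4 regions of electron density → sp3.
C3: 4 σ bonds — 4 electron domains, sp3.
C4: 3 σ bonds, plus one π bond; 3 regions of electron density → sp2.
C5: 2 σ bonds, plus two π bonds — 2 electron domains, sp.
C6: 3 σ bonds, plus one π bond; 3 regions of electron density → sp2.
C7 — 4 σ bonds. Steric number 4, so sp3.
C8 has 3 σ bonds, plus one π bond: steric number 3 → sp2.
C9 carries 3 σ bonds, plus one π bond, giving a steric number of 3, so it is sp2.

C1 sp3, C2 sp3, C3 sp3, C4 sp2, C5 sp, C6 sp2, C7 sp3, C8 sp2, C9 sp2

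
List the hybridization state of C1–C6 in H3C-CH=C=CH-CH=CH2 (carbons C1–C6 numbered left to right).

C1 sp3, C2 sp2, C3 sp, C4 sp2, C5 sp2, C6 sp2

C1 has 4 σ bonds: steric number 4 → sp3.
C2 is sp2: 3 σ bonds, plus one π bond, 3 electron-density regions.
C3 carries 2 σ bonds, plus two π bonds, giving a steric number of 2, so it is sp.
C4 carries 3 σ bonds, plus one π bond, giving a steric number of 3, so it is sp2.
C5: 3 σ bonds, plus one π bond; 3 regions of electron density → sp2.
C6 carries 3 σ bonds, plus one π bond, giving a steric number of 3, so it is sp2.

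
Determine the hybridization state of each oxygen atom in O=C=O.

sp2

One σ bond + two lone pairs = steric number 3 → sp2.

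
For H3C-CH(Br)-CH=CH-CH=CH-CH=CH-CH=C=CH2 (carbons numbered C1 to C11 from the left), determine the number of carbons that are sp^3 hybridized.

C1: sp3 ✓
C2: sp3 ✓
C3: sp2
C4: sp2
C5: sp2
C6: sp2
C7: sp2
C8: sp2
C9: sp2
C10: sp
C11: sp2
C1, C2 → 2 sp3 carbons.

2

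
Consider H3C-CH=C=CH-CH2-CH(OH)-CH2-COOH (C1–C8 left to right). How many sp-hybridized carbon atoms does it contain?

1

C1: sp3
C2: sp2
C3: sp ✓
C4: sp2
C5: sp3
C6: sp3
C7: sp3
C8: sp2
C3 → 1 sp carbon.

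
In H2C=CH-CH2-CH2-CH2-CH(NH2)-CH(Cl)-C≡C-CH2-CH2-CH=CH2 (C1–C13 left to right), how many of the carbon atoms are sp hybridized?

C1: sp2
C2: sp2
C3: sp3
C4: sp3
C5: sp3
C6: sp3
C7: sp3
C8: sp ✓
C9: sp ✓
C10: sp3
C11: sp3
C12: sp2
C13: sp2
C8, C9 → 2 sp carbons.

2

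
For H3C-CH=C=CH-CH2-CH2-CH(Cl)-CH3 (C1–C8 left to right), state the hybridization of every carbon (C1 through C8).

C1 is sp3: 4 σ bonds, 4 electron-density regions.
C2 has 3 σ bonds, plus one π bond: steric number 3 → sp2.
C3: 2 σ bonds, plus two π bonds — 2 electron domains, sp.
C4 has 3 σ bonds, plus one π bond: steric number 3 → sp2.
C5 has 4 σ bonds: steric number 4 → sp3.
C6 (4 σ bonds) has steric number 4: sp3.
C7: 4 σ bonds — 4 electron domains, sp3.
C8: 4 σ bonds; 4 regions of electron density → sp3.

C1 sp3, C2 sp2, C3 sp, C4 sp2, C5 sp3, C6 sp3, C7 sp3, C8 sp3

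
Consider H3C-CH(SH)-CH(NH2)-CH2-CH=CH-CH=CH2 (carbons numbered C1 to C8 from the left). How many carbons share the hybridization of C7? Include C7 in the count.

4

C7 is sp2 (one π bond).
C1: sp3
C2: sp3
C3: sp3
C4: sp3
C5: sp2 ✓
C6: sp2 ✓
C7: sp2 ✓
C8: sp2 ✓
4 carbons are sp2.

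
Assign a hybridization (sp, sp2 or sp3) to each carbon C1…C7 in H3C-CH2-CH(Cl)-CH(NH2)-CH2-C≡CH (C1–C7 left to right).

C1 (4 σ bonds) has steric number 4: sp3.
C2 carries 4 σ bonds, giving a steric number of 4, so it is sp3.
C3 has 4 σ bonds: steric number 4 → sp3.
C4 (4 σ bonds) has steric number 4: sp3.
C5: 4 σ bonds; 4 regions of electron density → sp3.
C6 (2 σ bonds, plus two π bonds) has steric number 2: sp.
C7: 2 σ bonds, plus two π bonds; 2 regions of electron density → sp.

C1 sp3, C2 sp3, C3 sp3, C4 sp3, C5 sp3, C6 sp, C7 sp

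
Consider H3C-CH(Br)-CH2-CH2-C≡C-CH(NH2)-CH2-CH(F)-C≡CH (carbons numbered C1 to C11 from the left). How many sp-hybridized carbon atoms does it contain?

4

C1: sp3
C2: sp3
C3: sp3
C4: sp3
C5: sp ✓
C6: sp ✓
C7: sp3
C8: sp3
C9: sp3
C10: sp ✓
C11: sp ✓
C5, C6, C10, C11 → 4 sp carbons.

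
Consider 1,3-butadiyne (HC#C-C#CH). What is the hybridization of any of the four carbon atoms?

sp

Every carbon is part of a C≡C triple bond: two σ regions → sp.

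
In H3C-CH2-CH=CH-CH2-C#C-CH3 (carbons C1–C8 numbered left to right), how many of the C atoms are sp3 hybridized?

C1: sp3 ✓
C2: sp3 ✓
C3: sp2
C4: sp2
C5: sp3 ✓
C6: sp
C7: sp
C8: sp3 ✓
C1, C2, C5, C8 → 4 sp3 carbons.

4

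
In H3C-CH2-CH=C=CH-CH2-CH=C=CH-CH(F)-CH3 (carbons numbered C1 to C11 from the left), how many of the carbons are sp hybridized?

C1: sp3
C2: sp3
C3: sp2
C4: sp ✓
C5: sp2
C6: sp3
C7: sp2
C8: sp ✓
C9: sp2
C10: sp3
C11: sp3
C4, C8 → 2 sp carbons.

2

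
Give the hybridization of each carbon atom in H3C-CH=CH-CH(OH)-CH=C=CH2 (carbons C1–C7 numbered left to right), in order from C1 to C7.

C1 carries 4 σ bonds, giving a steric number of 4, so it is sp3.
C2 carries 3 σ bonds, plus one π bond, giving a steric number of 3, so it is sp2.
C3: 3 σ bonds, plus one π bond; 3 regions of electron density → sp2.
C4 carries 4 σ bonds, giving a steric number of 4, so it is sp3.
C5 carries 3 σ bonds, plus one π bond, giving a steric number of 3, so it is sp2.
C6: 2 σ bonds, plus two π bonds — 2 electron domains, sp.
C7 (3 σ bonds, plus one π bond) has steric number 3: sp2.

C1 sp3, C2 sp2, C3 sp2, C4 sp3, C5 sp2, C6 sp, C7 sp2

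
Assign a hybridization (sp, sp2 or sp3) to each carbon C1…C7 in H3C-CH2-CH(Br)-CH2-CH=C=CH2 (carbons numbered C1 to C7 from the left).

C1 carries 4 σ bonds, giving a steric number of 4, so it is sp3.
C2 — 4 σ bonds. Steric number 4, so sp3.
C3 — 4 σ bonds. Steric number 4, so sp3.
C4 is sp3: 4 σ bonds, 4 electron-density regions.
C5 (3 σ bonds, plus one π bond) has steric number 3: sp2.
C6 is sp: 2 σ bonds, plus two π bonds, 2 electron-density regions.
C7: 3 σ bonds, plus one π bond; 3 regions of electron density → sp2.

C1 sp3, C2 sp3, C3 sp3, C4 sp3, C5 sp2, C6 sp, C7 sp2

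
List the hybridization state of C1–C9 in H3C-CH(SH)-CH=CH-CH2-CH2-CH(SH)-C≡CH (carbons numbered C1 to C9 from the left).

C1 (4 σ bonds) has steric number 4: sp3.
C2: 4 σ bonds — 4 electron domains, sp3.
C3 — 3 σ bonds, plus one π bond. Steric number 3, so sp2.
C4 is sp2: 3 σ bonds, plus one π bond, 3 electron-density regions.
C5 (4 σ bonds) has steric number 4: sp3.
C6 — 4 σ bonds. Steric number 4, so sp3.
C7 — 4 σ bonds. Steric number 4, so sp3.
C8 (2 σ bonds, plus two π bonds) has steric number 2: sp.
C9 has 2 σ bonds, plus two π bonds: steric number 2 → sp.

C1 sp3, C2 sp3, C3 sp2, C4 sp2, C5 sp3, C6 sp3, C7 sp3, C8 sp, C9 sp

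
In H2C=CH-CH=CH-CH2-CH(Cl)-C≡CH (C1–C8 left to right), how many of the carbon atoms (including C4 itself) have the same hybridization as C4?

C4 is sp2 (one π bond).
C1: sp2 ✓
C2: sp2 ✓
C3: sp2 ✓
C4: sp2 ✓
C5: sp3
C6: sp3
C7: sp
C8: sp
4 carbons are sp2.

4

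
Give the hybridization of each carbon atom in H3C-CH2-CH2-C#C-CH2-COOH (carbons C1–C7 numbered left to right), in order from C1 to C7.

C1: 4 σ bonds — 4 electron domains, sp3.
C2: 4 σ bonds — 4 electron domains, sp3.
C3 has 4 σ bonds: steric number 4 → sp3.
C4 (2 σ bonds, plus two π bonds) has steric number 2: sp.
C5 is sp: 2 σ bonds, plus two π bonds, 2 electron-density regions.
C6 (4 σ bonds) has steric number 4: sp3.
C7: 3 σ bonds, plus one π bond — 3 electron domains, sp2.

C1 sp3, C2 sp3, C3 sp3, C4 sp, C5 sp, C6 sp3, C7 sp2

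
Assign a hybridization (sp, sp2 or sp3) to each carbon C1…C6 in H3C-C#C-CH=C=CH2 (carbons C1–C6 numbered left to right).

C1 sp3, C2 sp, C3 sp, C4 sp2, C5 sp, C6 sp2

C1: 4 σ bonds; 4 regions of electron density → sp3.
C2 (2 σ bonds, plus two π bonds) has steric number 2: sp.
C3 has 2 σ bonds, plus two π bonds: steric number 2 → sp.
C4: 3 σ bonds, plus one π bond — 3 electron domains, sp2.
C5 is sp: 2 σ bonds, plus two π bonds, 2 electron-density regions.
C6: 3 σ bonds, plus one π bond — 3 electron domains, sp2.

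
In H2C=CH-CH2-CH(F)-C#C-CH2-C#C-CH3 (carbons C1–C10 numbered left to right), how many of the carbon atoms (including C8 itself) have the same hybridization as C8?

4

C8 is sp (two π bonds).
C1: sp2
C2: sp2
C3: sp3
C4: sp3
C5: sp ✓
C6: sp ✓
C7: sp3
C8: sp ✓
C9: sp ✓
C10: sp3
4 carbons are sp.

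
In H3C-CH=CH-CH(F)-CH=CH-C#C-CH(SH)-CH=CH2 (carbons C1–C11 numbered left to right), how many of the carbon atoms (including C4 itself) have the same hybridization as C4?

3

C4 is sp3 (only σ bonds).
C1: sp3 ✓
C2: sp2
C3: sp2
C4: sp3 ✓
C5: sp2
C6: sp2
C7: sp
C8: sp
C9: sp3 ✓
C10: sp2
C11: sp2
3 carbons are sp3.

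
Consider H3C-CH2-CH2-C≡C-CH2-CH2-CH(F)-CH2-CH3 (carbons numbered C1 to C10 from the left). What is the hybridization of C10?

C10 is sp3: 4 σ bonds, 4 electron-density regions.

sp3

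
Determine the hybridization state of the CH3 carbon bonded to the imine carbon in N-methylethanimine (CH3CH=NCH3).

sp³

The CH3 carbon bonded to the imine carbon: 4 σ bonds — 4 electron domains, sp3.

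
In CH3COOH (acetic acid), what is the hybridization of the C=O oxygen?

sp²

The C=O oxygen is sp2: 1 σ bond and 2 lone pairs, plus one π bond, 3 electron-density regions.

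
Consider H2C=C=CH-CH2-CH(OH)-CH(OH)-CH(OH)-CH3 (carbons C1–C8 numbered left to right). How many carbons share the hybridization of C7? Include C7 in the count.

5

C7 is sp3 (only σ bonds).
C1: sp2
C2: sp
C3: sp2
C4: sp3 ✓
C5: sp3 ✓
C6: sp3 ✓
C7: sp3 ✓
C8: sp3 ✓
5 carbons are sp3.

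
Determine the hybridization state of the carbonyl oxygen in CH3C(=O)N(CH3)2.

The carbonyl oxygen — 1 σ bond and 2 lone pairs, plus one π bond. Steric number 3, so sp2.

sp²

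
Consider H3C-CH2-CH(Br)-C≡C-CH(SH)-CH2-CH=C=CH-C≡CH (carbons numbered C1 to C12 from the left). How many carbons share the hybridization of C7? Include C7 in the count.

C7 is sp3 (only σ bonds).
C1: sp3 ✓
C2: sp3 ✓
C3: sp3 ✓
C4: sp
C5: sp
C6: sp3 ✓
C7: sp3 ✓
C8: sp2
C9: sp
C10: sp2
C11: sp
C12: sp
5 carbons are sp3.

5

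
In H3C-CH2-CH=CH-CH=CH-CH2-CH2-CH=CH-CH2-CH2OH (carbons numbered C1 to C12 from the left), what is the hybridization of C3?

C3: 3 σ bonds, plus one π bond; 3 regions of electron density → sp2.

sp²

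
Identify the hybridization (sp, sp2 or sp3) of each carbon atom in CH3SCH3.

sp³

Each carbon atom (4 σ bonds) has steric number 4: sp3.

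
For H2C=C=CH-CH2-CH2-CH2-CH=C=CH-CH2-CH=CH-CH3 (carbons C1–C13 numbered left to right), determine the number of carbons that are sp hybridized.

C1: sp2
C2: sp ✓
C3: sp2
C4: sp3
C5: sp3
C6: sp3
C7: sp2
C8: sp ✓
C9: sp2
C10: sp3
C11: sp2
C12: sp2
C13: sp3
C2, C8 → 2 sp carbons.

2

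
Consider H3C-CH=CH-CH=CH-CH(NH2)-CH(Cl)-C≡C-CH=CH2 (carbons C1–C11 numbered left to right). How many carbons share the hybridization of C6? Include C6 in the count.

3

C6 is sp3 (only σ bonds).
C1: sp3 ✓
C2: sp2
C3: sp2
C4: sp2
C5: sp2
C6: sp3 ✓
C7: sp3 ✓
C8: sp
C9: sp
C10: sp2
C11: sp2
3 carbons are sp3.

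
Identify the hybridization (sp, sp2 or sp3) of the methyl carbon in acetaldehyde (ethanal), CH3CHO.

sp³

The methyl carbon has 4 σ bonds: steric number 4 → sp3.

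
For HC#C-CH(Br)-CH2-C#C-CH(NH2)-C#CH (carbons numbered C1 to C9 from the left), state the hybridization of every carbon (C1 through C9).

C1 sp, C2 sp, C3 sp3, C4 sp3, C5 sp, C6 sp, C7 sp3, C8 sp, C9 sp

C1 carries 2 σ bonds, plus two π bonds, giving a steric number of 2, so it is sp.
C2 (2 σ bonds, plus two π bonds) has steric number 2: sp.
C3: 4 σ bonds — 4 electron domains, sp3.
C4 (4 σ bonds) has steric number 4: sp3.
C5: 2 σ bonds, plus two π bonds; 2 regions of electron density → sp.
C6 carries 2 σ bonds, plus two π bonds, giving a steric number of 2, so it is sp.
C7 has 4 σ bonds: steric number 4 → sp3.
C8: 2 σ bonds, plus two π bonds — 2 electron domains, sp.
C9: 2 σ bonds, plus two π bonds — 2 electron domains, sp.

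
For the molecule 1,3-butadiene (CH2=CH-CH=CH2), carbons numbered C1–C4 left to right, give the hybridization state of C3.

C3: 3 σ bonds, plus one π bond — 3 electron domains, sp2.

sp2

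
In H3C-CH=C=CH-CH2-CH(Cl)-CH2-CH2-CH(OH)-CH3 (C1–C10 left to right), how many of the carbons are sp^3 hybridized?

C1: sp3 ✓
C2: sp2
C3: sp
C4: sp2
C5: sp3 ✓
C6: sp3 ✓
C7: sp3 ✓
C8: sp3 ✓
C9: sp3 ✓
C10: sp3 ✓
C1, C5, C6, C7, C8, C9, C10 → 7 sp3 carbons.

7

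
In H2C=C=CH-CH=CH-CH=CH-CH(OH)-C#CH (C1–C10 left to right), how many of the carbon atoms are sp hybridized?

3

C1: sp2
C2: sp ✓
C3: sp2
C4: sp2
C5: sp2
C6: sp2
C7: sp2
C8: sp3
C9: sp ✓
C10: sp ✓
C2, C9, C10 → 3 sp carbons.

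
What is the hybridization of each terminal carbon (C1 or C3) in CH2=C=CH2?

sp^2

Each terminal carbon (C1 or C3) — 3 σ bonds, plus one π bond. Steric number 3, so sp2.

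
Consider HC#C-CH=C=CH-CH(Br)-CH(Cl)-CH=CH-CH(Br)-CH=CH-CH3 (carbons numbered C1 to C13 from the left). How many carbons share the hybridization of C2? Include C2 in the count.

C2 is sp (two π bonds).
C1: sp ✓
C2: sp ✓
C3: sp2
C4: sp ✓
C5: sp2
C6: sp3
C7: sp3
C8: sp2
C9: sp2
C10: sp3
C11: sp2
C12: sp2
C13: sp3
3 carbons are sp.

3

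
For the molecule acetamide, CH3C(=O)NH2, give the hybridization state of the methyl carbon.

sp^3

The methyl carbon: 4 σ bonds; 4 regions of electron density → sp3.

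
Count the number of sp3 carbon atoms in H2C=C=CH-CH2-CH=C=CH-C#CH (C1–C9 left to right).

C1: sp2
C2: sp
C3: sp2
C4: sp3 ✓
C5: sp2
C6: sp
C7: sp2
C8: sp
C9: sp
C4 → 1 sp3 carbon.

1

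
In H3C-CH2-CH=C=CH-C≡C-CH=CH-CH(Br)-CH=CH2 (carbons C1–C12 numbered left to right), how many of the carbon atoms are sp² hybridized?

6

C1: sp3
C2: sp3
C3: sp2 ✓
C4: sp
C5: sp2 ✓
C6: sp
C7: sp
C8: sp2 ✓
C9: sp2 ✓
C10: sp3
C11: sp2 ✓
C12: sp2 ✓
C3, C5, C8, C9, C11, C12 → 6 sp2 carbons.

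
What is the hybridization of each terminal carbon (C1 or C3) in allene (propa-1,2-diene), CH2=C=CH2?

Each terminal carbon (C1 or C3) carries 3 σ bonds, plus one π bond, giving a steric number of 3, so it is sp2.

sp²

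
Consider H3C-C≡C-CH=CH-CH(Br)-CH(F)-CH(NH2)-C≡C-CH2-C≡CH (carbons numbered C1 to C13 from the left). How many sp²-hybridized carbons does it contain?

C1: sp3
C2: sp
C3: sp
C4: sp2 ✓
C5: sp2 ✓
C6: sp3
C7: sp3
C8: sp3
C9: sp
C10: sp
C11: sp3
C12: sp
C13: sp
C4, C5 → 2 sp2 carbons.

2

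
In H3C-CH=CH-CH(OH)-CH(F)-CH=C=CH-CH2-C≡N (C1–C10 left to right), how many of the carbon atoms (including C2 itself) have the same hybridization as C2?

4

C2 is sp2 (one π bond).
C1: sp3
C2: sp2 ✓
C3: sp2 ✓
C4: sp3
C5: sp3
C6: sp2 ✓
C7: sp
C8: sp2 ✓
C9: sp3
C10: sp
4 carbons are sp2.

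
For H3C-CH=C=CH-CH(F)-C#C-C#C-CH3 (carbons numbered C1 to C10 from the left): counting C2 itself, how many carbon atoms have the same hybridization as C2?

C2 is sp2 (one π bond).
C1: sp3
C2: sp2 ✓
C3: sp
C4: sp2 ✓
C5: sp3
C6: sp
C7: sp
C8: sp
C9: sp
C10: sp3
2 carbons are sp2.

2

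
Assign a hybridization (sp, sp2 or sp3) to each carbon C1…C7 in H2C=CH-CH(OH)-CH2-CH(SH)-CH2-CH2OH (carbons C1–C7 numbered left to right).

C1 sp2, C2 sp2, C3 sp3, C4 sp3, C5 sp3, C6 sp3, C7 sp3

C1 carries 3 σ bonds, plus one π bond, giving a steric number of 3, so it is sp2.
C2: 3 σ bonds, plus one π bond; 3 regions of electron density → sp2.
C3: 4 σ bonds; 4 regions of electron density → sp3.
C4 has 4 σ bonds: steric number 4 → sp3.
C5 — 4 σ bonds. Steric number 4, so sp3.
C6: 4 σ bonds — 4 electron domains, sp3.
C7: 4 σ bonds — 4 electron domains, sp3.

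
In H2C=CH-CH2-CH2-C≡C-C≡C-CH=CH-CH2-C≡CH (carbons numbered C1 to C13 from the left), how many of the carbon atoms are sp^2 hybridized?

C1: sp2 ✓
C2: sp2 ✓
C3: sp3
C4: sp3
C5: sp
C6: sp
C7: sp
C8: sp
C9: sp2 ✓
C10: sp2 ✓
C11: sp3
C12: sp
C13: sp
C1, C2, C9, C10 → 4 sp2 carbons.

4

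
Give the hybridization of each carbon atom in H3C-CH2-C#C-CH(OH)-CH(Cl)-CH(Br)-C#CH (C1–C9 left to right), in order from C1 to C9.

C1 — 4 σ bonds. Steric number 4, so sp3.
C2 is sp3: 4 σ bonds, 4 electron-density regions.
C3: 2 σ bonds, plus two π bonds — 2 electron domains, sp.
C4: 2 σ bonds, plus two π bonds — 2 electron domains, sp.
C5: 4 σ bonds; 4 regions of electron density → sp3.
C6 is sp3: 4 σ bonds, 4 electron-density regions.
C7: 4 σ bonds; 4 regions of electron density → sp3.
C8: 2 σ bonds, plus two π bonds; 2 regions of electron density → sp.
C9: 2 σ bonds, plus two π bonds; 2 regions of electron density → sp.

C1 sp3, C2 sp3, C3 sp, C4 sp, C5 sp3, C6 sp3, C7 sp3, C8 sp, C9 sp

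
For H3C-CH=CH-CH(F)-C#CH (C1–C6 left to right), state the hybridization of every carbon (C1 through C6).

C1 carries 4 σ bonds, giving a steric number of 4, so it is sp3.
C2: 3 σ bonds, plus one π bond; 3 regions of electron density → sp2.
C3 (3 σ bonds, plus one π bond) has steric number 3: sp2.
C4 carries 4 σ bonds, giving a steric number of 4, so it is sp3.
C5 is sp: 2 σ bonds, plus two π bonds, 2 electron-density regions.
C6 carries 2 σ bonds, plus two π bonds, giving a steric number of 2, so it is sp.

C1 sp3, C2 sp2, C3 sp2, C4 sp3, C5 sp, C6 sp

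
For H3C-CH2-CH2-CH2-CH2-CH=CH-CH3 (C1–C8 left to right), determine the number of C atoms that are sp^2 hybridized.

2

C1: sp3
C2: sp3
C3: sp3
C4: sp3
C5: sp3
C6: sp2 ✓
C7: sp2 ✓
C8: sp3
C6, C7 → 2 sp2 carbons.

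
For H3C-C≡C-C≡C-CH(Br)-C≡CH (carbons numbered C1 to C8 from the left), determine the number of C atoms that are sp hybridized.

6

C1: sp3
C2: sp ✓
C3: sp ✓
C4: sp ✓
C5: sp ✓
C6: sp3
C7: sp ✓
C8: sp ✓
C2, C3, C4, C5, C7, C8 → 6 sp carbons.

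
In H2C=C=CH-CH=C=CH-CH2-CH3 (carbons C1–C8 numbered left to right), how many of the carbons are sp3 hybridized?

C1: sp2
C2: sp
C3: sp2
C4: sp2
C5: sp
C6: sp2
C7: sp3 ✓
C8: sp3 ✓
C7, C8 → 2 sp3 carbons.

2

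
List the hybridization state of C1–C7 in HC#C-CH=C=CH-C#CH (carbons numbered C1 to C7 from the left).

C1 sp, C2 sp, C3 sp2, C4 sp, C5 sp2, C6 sp, C7 sp

C1: 2 σ bonds, plus two π bonds — 2 electron domains, sp.
C2: 2 σ bonds, plus two π bonds; 2 regions of electron density → sp.
C3: 3 σ bonds, plus one π bond; 3 regions of electron density → sp2.
C4 — 2 σ bonds, plus two π bonds. Steric number 2, so sp.
C5 (3 σ bonds, plus one π bond) has steric number 3: sp2.
C6 is sp: 2 σ bonds, plus two π bonds, 2 electron-density regions.
C7 (2 σ bonds, plus two π bonds) has steric number 2: sp.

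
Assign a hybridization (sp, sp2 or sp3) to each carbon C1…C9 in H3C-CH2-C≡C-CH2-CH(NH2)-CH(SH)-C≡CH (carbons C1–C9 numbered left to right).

C1 carries 4 σ bonds, giving a steric number of 4, so it is sp3.
C2 is sp3: 4 σ bonds, 4 electron-density regions.
C3 has 2 σ bonds, plus two π bonds: steric number 2 → sp.
C4 has 2 σ bonds, plus two π bonds: steric number 2 → sp.
C5 — 4 σ bonds. Steric number 4, so sp3.
C6: 4 σ bonds — 4 electron domains, sp3.
C7: 4 σ bonds; 4 regions of electron density → sp3.
C8 — 2 σ bonds, plus two π bonds. Steric number 2, so sp.
C9: 2 σ bonds, plus two π bonds — 2 electron domains, sp.

C1 sp3, C2 sp3, C3 sp, C4 sp, C5 sp3, C6 sp3, C7 sp3, C8 sp, C9 sp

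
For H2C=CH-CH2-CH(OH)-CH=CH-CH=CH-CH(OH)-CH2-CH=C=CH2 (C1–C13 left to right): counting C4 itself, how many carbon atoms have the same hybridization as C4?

4

C4 is sp3 (only σ bonds).
C1: sp2
C2: sp2
C3: sp3 ✓
C4: sp3 ✓
C5: sp2
C6: sp2
C7: sp2
C8: sp2
C9: sp3 ✓
C10: sp3 ✓
C11: sp2
C12: sp
C13: sp2
4 carbons are sp3.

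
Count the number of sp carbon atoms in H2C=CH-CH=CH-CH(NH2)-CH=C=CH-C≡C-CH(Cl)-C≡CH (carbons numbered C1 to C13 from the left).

5

C1: sp2
C2: sp2
C3: sp2
C4: sp2
C5: sp3
C6: sp2
C7: sp ✓
C8: sp2
C9: sp ✓
C10: sp ✓
C11: sp3
C12: sp ✓
C13: sp ✓
C7, C9, C10, C12, C13 → 5 sp carbons.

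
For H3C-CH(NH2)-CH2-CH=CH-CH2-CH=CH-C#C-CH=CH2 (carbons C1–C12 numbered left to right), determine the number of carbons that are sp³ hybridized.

C1: sp3 ✓
C2: sp3 ✓
C3: sp3 ✓
C4: sp2
C5: sp2
C6: sp3 ✓
C7: sp2
C8: sp2
C9: sp
C10: sp
C11: sp2
C12: sp2
C1, C2, C3, C6 → 4 sp3 carbons.

4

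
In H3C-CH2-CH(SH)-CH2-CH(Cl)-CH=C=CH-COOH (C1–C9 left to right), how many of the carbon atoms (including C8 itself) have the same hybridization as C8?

C8 is sp2 (one π bond).
C1: sp3
C2: sp3
C3: sp3
C4: sp3
C5: sp3
C6: sp2 ✓
C7: sp
C8: sp2 ✓
C9: sp2 ✓
3 carbons are sp2.

3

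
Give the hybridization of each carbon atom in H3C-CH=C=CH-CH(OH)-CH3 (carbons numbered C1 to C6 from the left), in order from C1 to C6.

C1 sp3, C2 sp2, C3 sp, C4 sp2, C5 sp3, C6 sp3

C1: 4 σ bonds — 4 electron domains, sp3.
C2: 3 σ bonds, plus one π bond — 3 electron domains, sp2.
C3 (2 σ bonds, plus two π bonds) has steric number 2: sp.
C4: 3 σ bonds, plus one π bond; 3 regions of electron density → sp2.
C5: 4 σ bonds — 4 electron domains, sp3.
C6: 4 σ bonds; 4 regions of electron density → sp3.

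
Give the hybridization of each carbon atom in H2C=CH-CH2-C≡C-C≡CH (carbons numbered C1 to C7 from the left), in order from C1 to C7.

C1 sp2, C2 sp2, C3 sp3, C4 sp, C5 sp, C6 sp, C7 sp

C1: 3 σ bonds, plus one π bond — 3 electron domains, sp2.
C2 has 3 σ bonds, plus one π bond: steric number 3 → sp2.
C3 carries 4 σ bonds, giving a steric number of 4, so it is sp3.
C4 — 2 σ bonds, plus two π bonds. Steric number 2, so sp.
C5 — 2 σ bonds, plus two π bonds. Steric number 2, so sp.
C6 is sp: 2 σ bonds, plus two π bonds, 2 electron-density regions.
C7: 2 σ bonds, plus two π bonds; 2 regions of electron density → sp.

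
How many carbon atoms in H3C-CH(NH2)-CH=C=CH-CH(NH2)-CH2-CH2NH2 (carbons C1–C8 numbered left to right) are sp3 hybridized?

C1: sp3 ✓
C2: sp3 ✓
C3: sp2
C4: sp
C5: sp2
C6: sp3 ✓
C7: sp3 ✓
C8: sp3 ✓
C1, C2, C6, C7, C8 → 5 sp3 carbons.

5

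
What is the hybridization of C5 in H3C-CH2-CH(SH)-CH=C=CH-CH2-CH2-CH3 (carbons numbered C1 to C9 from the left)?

sp

C5 — 2 σ bonds, plus two π bonds. Steric number 2, so sp.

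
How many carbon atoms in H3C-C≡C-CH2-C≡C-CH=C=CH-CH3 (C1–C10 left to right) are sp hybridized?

5

C1: sp3
C2: sp ✓
C3: sp ✓
C4: sp3
C5: sp ✓
C6: sp ✓
C7: sp2
C8: sp ✓
C9: sp2
C10: sp3
C2, C3, C5, C6, C8 → 5 sp carbons.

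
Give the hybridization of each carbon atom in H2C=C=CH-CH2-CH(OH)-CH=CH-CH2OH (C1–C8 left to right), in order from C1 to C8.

C1 has 3 σ bonds, plus one π bond: steric number 3 → sp2.
C2 is sp: 2 σ bonds, plus two π bonds, 2 electron-density regions.
C3: 3 σ bonds, plus one π bond — 3 electron domains, sp2.
C4 — 4 σ bonds. Steric number 4, so sp3.
C5: 4 σ bonds; 4 regions of electron density → sp3.
C6: 3 σ bonds, plus one π bond — 3 electron domains, sp2.
C7 (3 σ bonds, plus one π bond) has steric number 3: sp2.
C8 is sp3: 4 σ bonds, 4 electron-density regions.

C1 sp2, C2 sp, C3 sp2, C4 sp3, C5 sp3, C6 sp2, C7 sp2, C8 sp3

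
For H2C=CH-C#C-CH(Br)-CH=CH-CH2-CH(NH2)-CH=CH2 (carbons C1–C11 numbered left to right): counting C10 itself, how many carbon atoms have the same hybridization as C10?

C10 is sp2 (one π bond).
C1: sp2 ✓
C2: sp2 ✓
C3: sp
C4: sp
C5: sp3
C6: sp2 ✓
C7: sp2 ✓
C8: sp3
C9: sp3
C10: sp2 ✓
C11: sp2 ✓
6 carbons are sp2.

6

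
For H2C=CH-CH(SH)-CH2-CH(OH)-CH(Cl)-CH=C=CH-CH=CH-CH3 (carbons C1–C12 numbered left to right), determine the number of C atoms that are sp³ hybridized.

C1: sp2
C2: sp2
C3: sp3 ✓
C4: sp3 ✓
C5: sp3 ✓
C6: sp3 ✓
C7: sp2
C8: sp
C9: sp2
C10: sp2
C11: sp2
C12: sp3 ✓
C3, C4, C5, C6, C12 → 5 sp3 carbons.

5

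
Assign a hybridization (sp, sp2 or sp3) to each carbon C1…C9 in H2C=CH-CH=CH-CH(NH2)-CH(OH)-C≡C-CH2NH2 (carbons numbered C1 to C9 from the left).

C1: 3 σ bonds, plus one π bond; 3 regions of electron density → sp2.
C2: 3 σ bonds, plus one π bond; 3 regions of electron density → sp2.
C3 is sp2: 3 σ bonds, plus one π bond, 3 electron-density regions.
C4 is sp2: 3 σ bonds, plus one π bond, 3 electron-density regions.
C5 — 4 σ bonds. Steric number 4, so sp3.
C6 — 4 σ bonds. Steric number 4, so sp3.
C7 carries 2 σ bonds, plus two π bonds, giving a steric number of 2, so it is sp.
C8 carries 2 σ bonds, plus two π bonds, giving a steric number of 2, so it is sp.
C9: 4 σ bonds — 4 electron domains, sp3.

C1 sp2, C2 sp2, C3 sp2, C4 sp2, C5 sp3, C6 sp3, C7 sp, C8 sp, C9 sp3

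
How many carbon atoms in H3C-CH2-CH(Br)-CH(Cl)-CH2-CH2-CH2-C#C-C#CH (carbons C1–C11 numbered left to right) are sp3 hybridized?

7

C1: sp3 ✓
C2: sp3 ✓
C3: sp3 ✓
C4: sp3 ✓
C5: sp3 ✓
C6: sp3 ✓
C7: sp3 ✓
C8: sp
C9: sp
C10: sp
C11: sp
C1, C2, C3, C4, C5, C6, C7 → 7 sp3 carbons.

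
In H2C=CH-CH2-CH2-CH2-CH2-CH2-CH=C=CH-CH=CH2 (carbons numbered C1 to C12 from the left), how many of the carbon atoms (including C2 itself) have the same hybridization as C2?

6

C2 is sp2 (one π bond).
C1: sp2 ✓
C2: sp2 ✓
C3: sp3
C4: sp3
C5: sp3
C6: sp3
C7: sp3
C8: sp2 ✓
C9: sp
C10: sp2 ✓
C11: sp2 ✓
C12: sp2 ✓
6 carbons are sp2.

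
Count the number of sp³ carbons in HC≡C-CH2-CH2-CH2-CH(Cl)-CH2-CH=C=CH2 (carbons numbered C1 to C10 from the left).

C1: sp
C2: sp
C3: sp3 ✓
C4: sp3 ✓
C5: sp3 ✓
C6: sp3 ✓
C7: sp3 ✓
C8: sp2
C9: sp
C10: sp2
C3, C4, C5, C6, C7 → 5 sp3 carbons.

5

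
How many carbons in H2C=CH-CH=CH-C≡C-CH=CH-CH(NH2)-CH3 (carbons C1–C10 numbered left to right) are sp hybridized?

2

C1: sp2
C2: sp2
C3: sp2
C4: sp2
C5: sp ✓
C6: sp ✓
C7: sp2
C8: sp2
C9: sp3
C10: sp3
C5, C6 → 2 sp carbons.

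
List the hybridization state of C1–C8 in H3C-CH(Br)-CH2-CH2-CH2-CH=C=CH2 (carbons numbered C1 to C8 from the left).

C1 has 4 σ bonds: steric number 4 → sp3.
C2 has 4 σ bonds: steric number 4 → sp3.
C3 — 4 σ bonds. Steric number 4, so sp3.
C4 has 4 σ bonds: steric number 4 → sp3.
C5: 4 σ bonds; 4 regions of electron density → sp3.
C6: 3 σ bonds, plus one π bond; 3 regions of electron density → sp2.
C7 — 2 σ bonds, plus two π bonds. Steric number 2, so sp.
C8: 3 σ bonds, plus one π bond; 3 regions of electron density → sp2.

C1 sp3, C2 sp3, C3 sp3, C4 sp3, C5 sp3, C6 sp2, C7 sp, C8 sp2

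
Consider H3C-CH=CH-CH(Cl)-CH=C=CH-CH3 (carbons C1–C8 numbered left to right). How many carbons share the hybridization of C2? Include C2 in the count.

4

C2 is sp2 (one π bond).
C1: sp3
C2: sp2 ✓
C3: sp2 ✓
C4: sp3
C5: sp2 ✓
C6: sp
C7: sp2 ✓
C8: sp3
4 carbons are sp2.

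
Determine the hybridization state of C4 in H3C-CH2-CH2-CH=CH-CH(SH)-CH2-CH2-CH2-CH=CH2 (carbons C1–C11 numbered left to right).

sp²

C4 (3 σ bonds, plus one π bond) has steric number 3: sp2.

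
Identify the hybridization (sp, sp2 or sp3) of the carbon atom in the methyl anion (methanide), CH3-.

Three σ bonds + one lone pair = steric number 4 → sp3, pyramidal.

sp^3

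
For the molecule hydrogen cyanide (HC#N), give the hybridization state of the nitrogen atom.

sp

The nitrogen atom has 1 σ bond and 1 lone pair, plus two π bonds: steric number 2 → sp.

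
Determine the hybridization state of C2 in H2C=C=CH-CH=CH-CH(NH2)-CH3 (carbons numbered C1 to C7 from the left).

sp

C2: 2 σ bonds, plus two π bonds; 2 regions of electron density → sp.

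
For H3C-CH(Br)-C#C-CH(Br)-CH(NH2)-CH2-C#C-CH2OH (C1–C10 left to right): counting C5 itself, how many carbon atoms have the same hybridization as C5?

C5 is sp3 (only σ bonds).
C1: sp3 ✓
C2: sp3 ✓
C3: sp
C4: sp
C5: sp3 ✓
C6: sp3 ✓
C7: sp3 ✓
C8: sp
C9: sp
C10: sp3 ✓
6 carbons are sp3.

6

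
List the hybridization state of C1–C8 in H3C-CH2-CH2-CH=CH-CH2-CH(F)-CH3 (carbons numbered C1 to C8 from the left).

C1 sp3, C2 sp3, C3 sp3, C4 sp2, C5 sp2, C6 sp3, C7 sp3, C8 sp3

C1: 4 σ bonds; 4 regions of electron density → sp3.
C2 (4 σ bonds) has steric number 4: sp3.
C3 is sp3: 4 σ bonds, 4 electron-density regions.
C4 carries 3 σ bonds, plus one π bond, giving a steric number of 3, so it is sp2.
C5 — 3 σ bonds, plus one π bond. Steric number 3, so sp2.
C6 is sp3: 4 σ bonds, 4 electron-density regions.
C7 (4 σ bonds) has steric number 4: sp3.
C8 — 4 σ bonds. Steric number 4, so sp3.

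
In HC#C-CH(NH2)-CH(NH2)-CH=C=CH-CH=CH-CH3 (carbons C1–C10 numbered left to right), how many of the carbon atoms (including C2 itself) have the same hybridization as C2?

C2 is sp (two π bonds).
C1: sp ✓
C2: sp ✓
C3: sp3
C4: sp3
C5: sp2
C6: sp ✓
C7: sp2
C8: sp2
C9: sp2
C10: sp3
3 carbons are sp.

3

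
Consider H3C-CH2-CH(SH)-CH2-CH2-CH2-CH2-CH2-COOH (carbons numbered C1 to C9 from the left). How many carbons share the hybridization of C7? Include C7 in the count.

C7 is sp3 (only σ bonds).
C1: sp3 ✓
C2: sp3 ✓
C3: sp3 ✓
C4: sp3 ✓
C5: sp3 ✓
C6: sp3 ✓
C7: sp3 ✓
C8: sp3 ✓
C9: sp2
8 carbons are sp3.

8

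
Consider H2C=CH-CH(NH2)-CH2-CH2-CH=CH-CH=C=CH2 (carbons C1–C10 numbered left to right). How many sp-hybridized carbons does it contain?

1

C1: sp2
C2: sp2
C3: sp3
C4: sp3
C5: sp3
C6: sp2
C7: sp2
C8: sp2
C9: sp ✓
C10: sp2
C9 → 1 sp carbon.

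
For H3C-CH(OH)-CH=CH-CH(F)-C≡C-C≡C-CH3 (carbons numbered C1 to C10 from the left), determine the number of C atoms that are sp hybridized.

4

C1: sp3
C2: sp3
C3: sp2
C4: sp2
C5: sp3
C6: sp ✓
C7: sp ✓
C8: sp ✓
C9: sp ✓
C10: sp3
C6, C7, C8, C9 → 4 sp carbons.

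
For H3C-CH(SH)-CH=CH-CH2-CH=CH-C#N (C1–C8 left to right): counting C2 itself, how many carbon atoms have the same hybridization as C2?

C2 is sp3 (only σ bonds).
C1: sp3 ✓
C2: sp3 ✓
C3: sp2
C4: sp2
C5: sp3 ✓
C6: sp2
C7: sp2
C8: sp
3 carbons are sp3.

3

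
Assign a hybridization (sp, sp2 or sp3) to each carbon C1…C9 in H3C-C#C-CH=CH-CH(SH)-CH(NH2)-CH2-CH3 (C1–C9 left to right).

C1 carries 4 σ bonds, giving a steric number of 4, so it is sp3.
C2 — 2 σ bonds, plus two π bonds. Steric number 2, so sp.
C3 carries 2 σ bonds, plus two π bonds, giving a steric number of 2, so it is sp.
C4: 3 σ bonds, plus one π bond; 3 regions of electron density → sp2.
C5: 3 σ bonds, plus one π bond; 3 regions of electron density → sp2.
C6 has 4 σ bonds: steric number 4 → sp3.
C7 is sp3: 4 σ bonds, 4 electron-density regions.
C8: 4 σ bonds; 4 regions of electron density → sp3.
C9 is sp3: 4 σ bonds, 4 electron-density regions.

C1 sp3, C2 sp, C3 sp, C4 sp2, C5 sp2, C6 sp3, C7 sp3, C8 sp3, C9 sp3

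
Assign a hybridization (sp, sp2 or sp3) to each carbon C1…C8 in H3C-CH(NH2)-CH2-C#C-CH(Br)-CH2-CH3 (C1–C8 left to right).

C1 sp3, C2 sp3, C3 sp3, C4 sp, C5 sp, C6 sp3, C7 sp3, C8 sp3

C1 (4 σ bonds) has steric number 4: sp3.
C2 — 4 σ bonds. Steric number 4, so sp3.
C3 (4 σ bonds) has steric number 4: sp3.
C4 is sp: 2 σ bonds, plus two π bonds, 2 electron-density regions.
C5: 2 σ bonds, plus two π bonds; 2 regions of electron density → sp.
C6 — 4 σ bonds. Steric number 4, so sp3.
C7 (4 σ bonds) has steric number 4: sp3.
C8: 4 σ bonds; 4 regions of electron density → sp3.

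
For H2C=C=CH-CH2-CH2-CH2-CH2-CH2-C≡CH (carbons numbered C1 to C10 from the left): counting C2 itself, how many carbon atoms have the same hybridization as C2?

C2 is sp (two π bonds).
C1: sp2
C2: sp ✓
C3: sp2
C4: sp3
C5: sp3
C6: sp3
C7: sp3
C8: sp3
C9: sp ✓
C10: sp ✓
3 carbons are sp.

3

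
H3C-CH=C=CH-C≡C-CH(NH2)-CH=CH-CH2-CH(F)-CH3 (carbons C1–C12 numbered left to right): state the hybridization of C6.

sp

C6 (2 σ bonds, plus two π bonds) has steric number 2: sp.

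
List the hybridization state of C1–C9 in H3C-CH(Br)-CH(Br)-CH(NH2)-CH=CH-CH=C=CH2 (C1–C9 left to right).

C1 sp3, C2 sp3, C3 sp3, C4 sp3, C5 sp2, C6 sp2, C7 sp2, C8 sp, C9 sp2

C1: 4 σ bonds; 4 regions of electron density → sp3.
C2 is sp3: 4 σ bonds, 4 electron-density regions.
C3 is sp3: 4 σ bonds, 4 electron-density regions.
C4: 4 σ bonds; 4 regions of electron density → sp3.
C5 is sp2: 3 σ bonds, plus one π bond, 3 electron-density regions.
C6 carries 3 σ bonds, plus one π bond, giving a steric number of 3, so it is sp2.
C7 has 3 σ bonds, plus one π bond: steric number 3 → sp2.
C8 — 2 σ bonds, plus two π bonds. Steric number 2, so sp.
C9 has 3 σ bonds, plus one π bond: steric number 3 → sp2.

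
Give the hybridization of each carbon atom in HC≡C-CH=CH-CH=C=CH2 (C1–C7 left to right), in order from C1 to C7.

C1 sp, C2 sp, C3 sp2, C4 sp2, C5 sp2, C6 sp, C7 sp2

C1: 2 σ bonds, plus two π bonds — 2 electron domains, sp.
C2: 2 σ bonds, plus two π bonds; 2 regions of electron density → sp.
C3 carries 3 σ bonds, plus one π bond, giving a steric number of 3, so it is sp2.
C4 (3 σ bonds, plus one π bond) has steric number 3: sp2.
C5 (3 σ bonds, plus one π bond) has steric number 3: sp2.
C6 — 2 σ bonds, plus two π bonds. Steric number 2, so sp.
C7 — 3 σ bonds, plus one π bond. Steric number 3, so sp2.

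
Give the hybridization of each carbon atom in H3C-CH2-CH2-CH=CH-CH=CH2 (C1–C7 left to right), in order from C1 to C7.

C1 is sp3: 4 σ bonds, 4 electron-density regions.
C2 carries 4 σ bonds, giving a steric number of 4, so it is sp3.
C3 (4 σ bonds) has steric number 4: sp3.
C4 is sp2: 3 σ bonds, plus one π bond, 3 electron-density regions.
C5: 3 σ bonds, plus one π bond — 3 electron domains, sp2.
C6: 3 σ bonds, plus one π bond — 3 electron domains, sp2.
C7 has 3 σ bonds, plus one π bond: steric number 3 → sp2.

C1 sp3, C2 sp3, C3 sp3, C4 sp2, C5 sp2, C6 sp2, C7 sp2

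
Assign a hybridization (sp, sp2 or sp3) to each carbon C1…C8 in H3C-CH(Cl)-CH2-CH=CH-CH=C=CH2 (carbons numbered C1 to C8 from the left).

C1 sp3, C2 sp3, C3 sp3, C4 sp2, C5 sp2, C6 sp2, C7 sp, C8 sp2

C1 (4 σ bonds) has steric number 4: sp3.
C2 carries 4 σ bonds, giving a steric number of 4, so it is sp3.
C3: 4 σ bonds — 4 electron domains, sp3.
C4: 3 σ bonds, plus one π bond; 3 regions of electron density → sp2.
C5 (3 σ bonds, plus one π bond) has steric number 3: sp2.
C6 carries 3 σ bonds, plus one π bond, giving a steric number of 3, so it is sp2.
C7 — 2 σ bonds, plus two π bonds. Steric number 2, so sp.
C8 carries 3 σ bonds, plus one π bond, giving a steric number of 3, so it is sp2.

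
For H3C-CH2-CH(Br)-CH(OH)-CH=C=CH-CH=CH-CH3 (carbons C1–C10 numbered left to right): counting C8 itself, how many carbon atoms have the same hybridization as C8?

4

C8 is sp2 (one π bond).
C1: sp3
C2: sp3
C3: sp3
C4: sp3
C5: sp2 ✓
C6: sp
C7: sp2 ✓
C8: sp2 ✓
C9: sp2 ✓
C10: sp3
4 carbons are sp2.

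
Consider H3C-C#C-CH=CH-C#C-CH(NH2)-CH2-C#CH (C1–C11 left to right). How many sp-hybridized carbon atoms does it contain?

6

C1: sp3
C2: sp ✓
C3: sp ✓
C4: sp2
C5: sp2
C6: sp ✓
C7: sp ✓
C8: sp3
C9: sp3
C10: sp ✓
C11: sp ✓
C2, C3, C6, C7, C10, C11 → 6 sp carbons.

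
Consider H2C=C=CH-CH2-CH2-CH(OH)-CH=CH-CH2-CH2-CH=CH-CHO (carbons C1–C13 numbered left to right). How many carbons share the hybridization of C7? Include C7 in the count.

C7 is sp2 (one π bond).
C1: sp2 ✓
C2: sp
C3: sp2 ✓
C4: sp3
C5: sp3
C6: sp3
C7: sp2 ✓
C8: sp2 ✓
C9: sp3
C10: sp3
C11: sp2 ✓
C12: sp2 ✓
C13: sp2 ✓
7 carbons are sp2.

7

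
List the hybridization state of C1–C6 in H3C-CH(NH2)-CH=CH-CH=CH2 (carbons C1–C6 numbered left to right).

C1 — 4 σ bonds. Steric number 4, so sp3.
C2 is sp3: 4 σ bonds, 4 electron-density regions.
C3: 3 σ bonds, plus one π bond — 3 electron domains, sp2.
C4 is sp2: 3 σ bonds, plus one π bond, 3 electron-density regions.
C5: 3 σ bonds, plus one π bond — 3 electron domains, sp2.
C6 carries 3 σ bonds, plus one π bond, giving a steric number of 3, so it is sp2.

C1 sp3, C2 sp3, C3 sp2, C4 sp2, C5 sp2, C6 sp2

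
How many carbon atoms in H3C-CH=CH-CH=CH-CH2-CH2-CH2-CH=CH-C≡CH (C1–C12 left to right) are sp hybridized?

C1: sp3
C2: sp2
C3: sp2
C4: sp2
C5: sp2
C6: sp3
C7: sp3
C8: sp3
C9: sp2
C10: sp2
C11: sp ✓
C12: sp ✓
C11, C12 → 2 sp carbons.

2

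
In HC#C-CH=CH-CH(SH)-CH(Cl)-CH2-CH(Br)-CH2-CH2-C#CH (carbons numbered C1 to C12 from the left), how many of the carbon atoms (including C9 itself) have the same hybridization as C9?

C9 is sp3 (only σ bonds).
C1: sp
C2: sp
C3: sp2
C4: sp2
C5: sp3 ✓
C6: sp3 ✓
C7: sp3 ✓
C8: sp3 ✓
C9: sp3 ✓
C10: sp3 ✓
C11: sp
C12: sp
6 carbons are sp3.

6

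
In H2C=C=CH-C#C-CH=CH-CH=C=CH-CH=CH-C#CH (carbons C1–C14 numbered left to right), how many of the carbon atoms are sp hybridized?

C1: sp2
C2: sp ✓
C3: sp2
C4: sp ✓
C5: sp ✓
C6: sp2
C7: sp2
C8: sp2
C9: sp ✓
C10: sp2
C11: sp2
C12: sp2
C13: sp ✓
C14: sp ✓
C2, C4, C5, C9, C13, C14 → 6 sp carbons.

6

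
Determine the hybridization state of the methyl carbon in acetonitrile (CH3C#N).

sp3

The methyl carbon is sp3: 4 σ bonds, 4 electron-density regions.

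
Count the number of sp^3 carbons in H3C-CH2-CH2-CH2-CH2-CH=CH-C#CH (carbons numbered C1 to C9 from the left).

C1: sp3 ✓
C2: sp3 ✓
C3: sp3 ✓
C4: sp3 ✓
C5: sp3 ✓
C6: sp2
C7: sp2
C8: sp
C9: sp
C1, C2, C3, C4, C5 → 5 sp3 carbons.

5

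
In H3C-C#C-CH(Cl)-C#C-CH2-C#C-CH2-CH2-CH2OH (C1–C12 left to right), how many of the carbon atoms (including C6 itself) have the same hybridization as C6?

C6 is sp (two π bonds).
C1: sp3
C2: sp ✓
C3: sp ✓
C4: sp3
C5: sp ✓
C6: sp ✓
C7: sp3
C8: sp ✓
C9: sp ✓
C10: sp3
C11: sp3
C12: sp3
6 carbons are sp.

6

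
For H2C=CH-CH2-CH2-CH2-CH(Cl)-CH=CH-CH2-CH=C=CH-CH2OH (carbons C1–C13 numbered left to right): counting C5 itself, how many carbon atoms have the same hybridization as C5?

6

C5 is sp3 (only σ bonds).
C1: sp2
C2: sp2
C3: sp3 ✓
C4: sp3 ✓
C5: sp3 ✓
C6: sp3 ✓
C7: sp2
C8: sp2
C9: sp3 ✓
C10: sp2
C11: sp
C12: sp2
C13: sp3 ✓
6 carbons are sp3.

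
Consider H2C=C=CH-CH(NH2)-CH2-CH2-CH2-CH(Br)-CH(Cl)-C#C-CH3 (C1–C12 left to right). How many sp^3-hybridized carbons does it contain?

C1: sp2
C2: sp
C3: sp2
C4: sp3 ✓
C5: sp3 ✓
C6: sp3 ✓
C7: sp3 ✓
C8: sp3 ✓
C9: sp3 ✓
C10: sp
C11: sp
C12: sp3 ✓
C4, C5, C6, C7, C8, C9, C12 → 7 sp3 carbons.

7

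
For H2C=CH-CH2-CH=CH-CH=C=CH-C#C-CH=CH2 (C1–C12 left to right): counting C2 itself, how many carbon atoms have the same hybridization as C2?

C2 is sp2 (one π bond).
C1: sp2 ✓
C2: sp2 ✓
C3: sp3
C4: sp2 ✓
C5: sp2 ✓
C6: sp2 ✓
C7: sp
C8: sp2 ✓
C9: sp
C10: sp
C11: sp2 ✓
C12: sp2 ✓
8 carbons are sp2.

8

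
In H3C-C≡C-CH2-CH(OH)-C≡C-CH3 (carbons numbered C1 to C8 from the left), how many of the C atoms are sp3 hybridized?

C1: sp3 ✓
C2: sp
C3: sp
C4: sp3 ✓
C5: sp3 ✓
C6: sp
C7: sp
C8: sp3 ✓
C1, C4, C5, C8 → 4 sp3 carbons.

4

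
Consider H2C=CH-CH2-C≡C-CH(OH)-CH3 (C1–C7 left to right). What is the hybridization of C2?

sp2

C2: 3 σ bonds, plus one π bond; 3 regions of electron density → sp2.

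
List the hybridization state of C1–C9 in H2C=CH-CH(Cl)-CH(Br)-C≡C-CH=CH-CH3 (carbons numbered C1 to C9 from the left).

C1 carries 3 σ bonds, plus one π bond, giving a steric number of 3, so it is sp2.
C2 — 3 σ bonds, plus one π bond. Steric number 3, so sp2.
C3 — 4 σ bonds. Steric number 4, so sp3.
C4 (4 σ bonds) has steric number 4: sp3.
C5: 2 σ bonds, plus two π bonds; 2 regions of electron density → sp.
C6: 2 σ bonds, plus two π bonds — 2 electron domains, sp.
C7 is sp2: 3 σ bonds, plus one π bond, 3 electron-density regions.
C8: 3 σ bonds, plus one π bond — 3 electron domains, sp2.
C9 (4 σ bonds) has steric number 4: sp3.

C1 sp2, C2 sp2, C3 sp3, C4 sp3, C5 sp, C6 sp, C7 sp2, C8 sp2, C9 sp3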